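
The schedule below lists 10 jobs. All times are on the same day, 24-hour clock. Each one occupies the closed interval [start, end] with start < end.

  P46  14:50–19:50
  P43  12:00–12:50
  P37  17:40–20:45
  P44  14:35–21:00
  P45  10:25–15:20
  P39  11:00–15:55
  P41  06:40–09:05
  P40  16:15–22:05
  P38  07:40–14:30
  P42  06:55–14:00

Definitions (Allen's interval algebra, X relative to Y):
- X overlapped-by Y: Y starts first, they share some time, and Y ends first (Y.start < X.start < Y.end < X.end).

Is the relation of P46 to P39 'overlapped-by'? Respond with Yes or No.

P46 = [14:50, 19:50], P39 = [11:00, 15:55].
Actual relation of P46 to P39: overlapped-by.
Asked whether 'overlapped-by' holds → Yes.

Yes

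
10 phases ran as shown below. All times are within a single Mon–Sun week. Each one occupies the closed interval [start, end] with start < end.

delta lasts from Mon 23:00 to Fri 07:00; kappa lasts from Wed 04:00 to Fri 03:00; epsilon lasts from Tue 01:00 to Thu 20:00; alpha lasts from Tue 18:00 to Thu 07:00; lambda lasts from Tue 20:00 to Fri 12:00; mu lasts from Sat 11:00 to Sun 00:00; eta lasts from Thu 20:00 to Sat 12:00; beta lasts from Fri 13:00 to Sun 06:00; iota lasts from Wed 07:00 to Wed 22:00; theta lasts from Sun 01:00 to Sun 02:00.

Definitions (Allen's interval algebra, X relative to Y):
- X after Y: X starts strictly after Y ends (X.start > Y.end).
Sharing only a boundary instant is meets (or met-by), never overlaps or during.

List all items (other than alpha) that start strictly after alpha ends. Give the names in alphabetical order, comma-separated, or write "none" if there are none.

beta, eta, mu, theta

Target alpha = [Tue 18:00, Thu 07:00].
beta [Fri 13:00, Sun 06:00] → after → yes.
delta [Mon 23:00, Fri 07:00] → contains → no.
epsilon [Tue 01:00, Thu 20:00] → contains → no.
eta [Thu 20:00, Sat 12:00] → after → yes.
iota [Wed 07:00, Wed 22:00] → during → no.
kappa [Wed 04:00, Fri 03:00] → overlapped-by → no.
lambda [Tue 20:00, Fri 12:00] → overlapped-by → no.
mu [Sat 11:00, Sun 00:00] → after → yes.
theta [Sun 01:00, Sun 02:00] → after → yes.
Result: beta, eta, mu, theta.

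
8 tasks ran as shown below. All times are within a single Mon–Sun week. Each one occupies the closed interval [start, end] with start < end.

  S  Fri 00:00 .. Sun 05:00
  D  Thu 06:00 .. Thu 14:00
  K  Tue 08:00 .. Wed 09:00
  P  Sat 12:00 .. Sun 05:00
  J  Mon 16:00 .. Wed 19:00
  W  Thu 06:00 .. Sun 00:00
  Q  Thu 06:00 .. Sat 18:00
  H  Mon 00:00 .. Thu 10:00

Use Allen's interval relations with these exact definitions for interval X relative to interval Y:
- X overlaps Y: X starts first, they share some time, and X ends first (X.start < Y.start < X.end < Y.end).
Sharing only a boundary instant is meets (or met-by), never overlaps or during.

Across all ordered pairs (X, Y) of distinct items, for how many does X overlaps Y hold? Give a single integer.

7

Checking all 56 ordered pairs for relation 'overlaps'; matching pairs in alphabetical order:
(H, D): H overlaps D ✓
(H, Q): H overlaps Q ✓
(H, W): H overlaps W ✓
(Q, P): Q overlaps P ✓
(Q, S): Q overlaps S ✓
(W, P): W overlaps P ✓
(W, S): W overlaps S ✓
Count: 7.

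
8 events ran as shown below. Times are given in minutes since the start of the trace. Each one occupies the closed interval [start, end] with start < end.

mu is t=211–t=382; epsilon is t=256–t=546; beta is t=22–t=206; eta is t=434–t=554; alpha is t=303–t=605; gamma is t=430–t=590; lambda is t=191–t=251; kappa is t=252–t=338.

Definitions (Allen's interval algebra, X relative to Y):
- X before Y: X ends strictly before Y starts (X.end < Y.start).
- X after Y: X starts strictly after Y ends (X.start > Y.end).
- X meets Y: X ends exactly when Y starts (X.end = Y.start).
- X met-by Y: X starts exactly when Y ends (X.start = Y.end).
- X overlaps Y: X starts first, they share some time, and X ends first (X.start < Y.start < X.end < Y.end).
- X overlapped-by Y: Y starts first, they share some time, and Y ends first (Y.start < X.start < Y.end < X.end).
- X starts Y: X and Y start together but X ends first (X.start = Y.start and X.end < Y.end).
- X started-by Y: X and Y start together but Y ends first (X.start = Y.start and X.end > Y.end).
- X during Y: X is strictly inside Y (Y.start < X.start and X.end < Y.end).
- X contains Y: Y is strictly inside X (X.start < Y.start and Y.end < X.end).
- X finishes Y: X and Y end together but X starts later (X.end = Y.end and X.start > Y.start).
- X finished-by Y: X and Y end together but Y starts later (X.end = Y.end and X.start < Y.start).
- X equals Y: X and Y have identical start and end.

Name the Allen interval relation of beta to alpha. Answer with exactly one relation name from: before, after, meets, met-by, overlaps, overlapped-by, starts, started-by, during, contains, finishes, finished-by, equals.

before

beta = [t=22, t=206]; alpha = [t=303, t=605].
Compare endpoints: beta.start < alpha.start, beta.start < alpha.end, beta.end < alpha.start, beta.end < alpha.end.
That pattern is 'before'.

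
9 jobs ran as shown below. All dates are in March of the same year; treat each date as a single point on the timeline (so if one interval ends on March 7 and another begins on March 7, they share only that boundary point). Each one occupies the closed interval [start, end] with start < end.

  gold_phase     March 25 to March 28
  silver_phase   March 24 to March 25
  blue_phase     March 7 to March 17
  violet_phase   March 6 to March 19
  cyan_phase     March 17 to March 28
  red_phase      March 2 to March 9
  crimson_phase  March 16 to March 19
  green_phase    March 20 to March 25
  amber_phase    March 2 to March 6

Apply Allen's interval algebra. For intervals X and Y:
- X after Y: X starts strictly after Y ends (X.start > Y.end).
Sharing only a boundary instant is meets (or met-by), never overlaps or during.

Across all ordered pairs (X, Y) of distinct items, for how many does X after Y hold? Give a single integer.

20

Checking all 72 ordered pairs for relation 'after'; matching pairs in alphabetical order:
(blue_phase, amber_phase): blue_phase after amber_phase ✓
(crimson_phase, amber_phase): crimson_phase after amber_phase ✓
(crimson_phase, red_phase): crimson_phase after red_phase ✓
(cyan_phase, amber_phase): cyan_phase after amber_phase ✓
(cyan_phase, red_phase): cyan_phase after red_phase ✓
(gold_phase, amber_phase): gold_phase after amber_phase ✓
(gold_phase, blue_phase): gold_phase after blue_phase ✓
(gold_phase, crimson_phase): gold_phase after crimson_phase ✓
(gold_phase, red_phase): gold_phase after red_phase ✓
(gold_phase, violet_phase): gold_phase after violet_phase ✓
(green_phase, amber_phase): green_phase after amber_phase ✓
(green_phase, blue_phase): green_phase after blue_phase ✓
(green_phase, crimson_phase): green_phase after crimson_phase ✓
(green_phase, red_phase): green_phase after red_phase ✓
(green_phase, violet_phase): green_phase after violet_phase ✓
(silver_phase, amber_phase): silver_phase after amber_phase ✓
(silver_phase, blue_phase): silver_phase after blue_phase ✓
(silver_phase, crimson_phase): silver_phase after crimson_phase ✓
(silver_phase, red_phase): silver_phase after red_phase ✓
(silver_phase, violet_phase): silver_phase after violet_phase ✓
Count: 20.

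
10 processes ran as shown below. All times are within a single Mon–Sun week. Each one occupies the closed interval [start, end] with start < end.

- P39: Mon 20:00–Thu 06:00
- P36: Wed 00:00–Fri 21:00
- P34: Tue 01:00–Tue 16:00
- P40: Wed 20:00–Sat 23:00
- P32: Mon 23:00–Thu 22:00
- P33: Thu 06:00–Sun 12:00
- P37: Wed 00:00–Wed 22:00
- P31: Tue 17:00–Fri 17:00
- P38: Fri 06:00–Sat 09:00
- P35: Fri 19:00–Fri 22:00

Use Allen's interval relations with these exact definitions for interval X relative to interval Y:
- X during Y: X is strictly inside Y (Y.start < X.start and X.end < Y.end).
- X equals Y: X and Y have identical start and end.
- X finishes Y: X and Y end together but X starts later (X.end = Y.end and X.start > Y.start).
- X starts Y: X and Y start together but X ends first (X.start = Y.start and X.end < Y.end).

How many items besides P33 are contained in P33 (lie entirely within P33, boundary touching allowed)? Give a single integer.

2

Target P33 = [Thu 06:00, Sun 12:00].
P31 [Tue 17:00, Fri 17:00] → overlaps → no.
P32 [Mon 23:00, Thu 22:00] → overlaps → no.
P34 [Tue 01:00, Tue 16:00] → before → no.
P35 [Fri 19:00, Fri 22:00] → during → counts.
P36 [Wed 00:00, Fri 21:00] → overlaps → no.
P37 [Wed 00:00, Wed 22:00] → before → no.
P38 [Fri 06:00, Sat 09:00] → during → counts.
P39 [Mon 20:00, Thu 06:00] → meets → no.
P40 [Wed 20:00, Sat 23:00] → overlaps → no.
Total: 2.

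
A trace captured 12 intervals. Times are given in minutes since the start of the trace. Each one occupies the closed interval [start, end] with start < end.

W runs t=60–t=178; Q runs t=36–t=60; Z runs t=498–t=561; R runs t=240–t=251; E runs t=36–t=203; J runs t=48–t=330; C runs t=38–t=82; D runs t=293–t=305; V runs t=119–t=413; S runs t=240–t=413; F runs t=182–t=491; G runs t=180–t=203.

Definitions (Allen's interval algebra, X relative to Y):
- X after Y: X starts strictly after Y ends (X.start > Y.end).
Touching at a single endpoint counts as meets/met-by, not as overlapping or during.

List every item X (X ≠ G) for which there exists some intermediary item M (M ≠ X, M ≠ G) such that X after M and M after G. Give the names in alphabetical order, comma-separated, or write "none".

Target G = [t=180, t=203].
Intermediaries M with M after G: D, R, S, Z.
Via D — items with X after D: Z.
Via R — items with X after R: D, Z.
Via S — items with X after S: Z.
Via Z — items with X after Z: none.
Union: D, Z.

D, Z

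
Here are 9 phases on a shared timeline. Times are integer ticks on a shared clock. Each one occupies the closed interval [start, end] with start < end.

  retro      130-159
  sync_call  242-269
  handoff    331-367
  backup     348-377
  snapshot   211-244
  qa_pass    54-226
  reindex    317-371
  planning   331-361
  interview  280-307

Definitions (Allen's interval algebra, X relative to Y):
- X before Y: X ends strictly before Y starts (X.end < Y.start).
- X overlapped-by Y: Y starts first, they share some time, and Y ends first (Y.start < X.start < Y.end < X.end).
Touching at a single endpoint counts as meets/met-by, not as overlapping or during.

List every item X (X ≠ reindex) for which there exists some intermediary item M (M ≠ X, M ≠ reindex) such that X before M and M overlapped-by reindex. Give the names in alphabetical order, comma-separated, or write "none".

interview, qa_pass, retro, snapshot, sync_call

Target reindex = [317, 371].
Intermediaries M with M overlapped-by reindex: backup.
Via backup — items with X before backup: interview, qa_pass, retro, snapshot, sync_call.
Union: interview, qa_pass, retro, snapshot, sync_call.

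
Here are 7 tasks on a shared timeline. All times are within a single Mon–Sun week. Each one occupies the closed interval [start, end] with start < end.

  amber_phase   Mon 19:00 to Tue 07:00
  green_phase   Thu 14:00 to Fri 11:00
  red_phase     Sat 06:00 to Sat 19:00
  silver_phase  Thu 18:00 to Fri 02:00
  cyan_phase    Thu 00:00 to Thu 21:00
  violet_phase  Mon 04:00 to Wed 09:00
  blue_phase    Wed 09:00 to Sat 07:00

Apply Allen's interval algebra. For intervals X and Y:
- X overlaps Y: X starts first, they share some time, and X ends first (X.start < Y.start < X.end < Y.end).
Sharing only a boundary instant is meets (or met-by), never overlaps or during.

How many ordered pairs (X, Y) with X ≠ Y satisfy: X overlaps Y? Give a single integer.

Checking all 42 ordered pairs for relation 'overlaps'; matching pairs in alphabetical order:
(blue_phase, red_phase): blue_phase overlaps red_phase ✓
(cyan_phase, green_phase): cyan_phase overlaps green_phase ✓
(cyan_phase, silver_phase): cyan_phase overlaps silver_phase ✓
Count: 3.

3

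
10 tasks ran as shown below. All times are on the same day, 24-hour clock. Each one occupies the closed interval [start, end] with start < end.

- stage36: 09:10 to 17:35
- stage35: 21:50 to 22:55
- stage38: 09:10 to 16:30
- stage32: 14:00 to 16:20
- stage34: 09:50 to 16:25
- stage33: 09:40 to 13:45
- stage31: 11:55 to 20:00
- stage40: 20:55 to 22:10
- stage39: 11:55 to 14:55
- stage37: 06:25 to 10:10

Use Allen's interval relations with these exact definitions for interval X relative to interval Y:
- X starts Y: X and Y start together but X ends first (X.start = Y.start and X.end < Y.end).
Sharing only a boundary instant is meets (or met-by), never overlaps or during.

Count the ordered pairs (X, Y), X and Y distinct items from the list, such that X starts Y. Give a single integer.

2

Checking all 90 ordered pairs for relation 'starts'; matching pairs in alphabetical order:
(stage38, stage36): stage38 starts stage36 ✓
(stage39, stage31): stage39 starts stage31 ✓
Count: 2.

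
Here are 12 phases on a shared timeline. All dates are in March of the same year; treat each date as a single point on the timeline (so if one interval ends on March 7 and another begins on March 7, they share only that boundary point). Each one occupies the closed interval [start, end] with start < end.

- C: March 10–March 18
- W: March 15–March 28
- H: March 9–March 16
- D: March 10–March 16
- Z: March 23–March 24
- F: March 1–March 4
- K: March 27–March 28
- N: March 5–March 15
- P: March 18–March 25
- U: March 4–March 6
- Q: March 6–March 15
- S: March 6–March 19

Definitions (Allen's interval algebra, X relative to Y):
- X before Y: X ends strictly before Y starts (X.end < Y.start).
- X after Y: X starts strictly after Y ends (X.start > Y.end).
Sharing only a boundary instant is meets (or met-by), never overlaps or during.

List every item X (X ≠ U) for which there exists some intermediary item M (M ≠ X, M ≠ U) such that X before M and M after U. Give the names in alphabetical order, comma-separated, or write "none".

C, D, F, H, N, P, Q, S, Z

Target U = [March 4, March 6].
Intermediaries M with M after U: C, D, H, K, P, W, Z.
Via C — items with X before C: F.
Via D — items with X before D: F.
Via H — items with X before H: F.
Via K — items with X before K: C, D, F, H, N, P, Q, S, Z.
Via P — items with X before P: D, F, H, N, Q.
Via W — items with X before W: F.
Via Z — items with X before Z: C, D, F, H, N, Q, S.
Union: C, D, F, H, N, P, Q, S, Z.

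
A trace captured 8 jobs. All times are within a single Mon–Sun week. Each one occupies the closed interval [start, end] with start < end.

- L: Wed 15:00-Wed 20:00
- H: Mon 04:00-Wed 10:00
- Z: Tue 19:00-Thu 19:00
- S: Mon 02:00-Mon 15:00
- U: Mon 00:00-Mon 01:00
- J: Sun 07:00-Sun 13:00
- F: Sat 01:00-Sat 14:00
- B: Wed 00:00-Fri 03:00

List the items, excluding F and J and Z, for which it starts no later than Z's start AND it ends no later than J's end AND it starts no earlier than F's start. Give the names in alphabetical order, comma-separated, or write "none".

none

Conditions: its start is no later than Z's start (X.start <= Tue 19:00) AND its end is no later than J's end (X.end <= Sun 13:00) AND its start is no earlier than F's start (X.start >= Sat 01:00).
B: start Wed 00:00 <= Tue 19:00? ✗; end Fri 03:00 <= Sun 13:00? ✓; start Wed 00:00 >= Sat 01:00? ✗ → no.
H: start Mon 04:00 <= Tue 19:00? ✓; end Wed 10:00 <= Sun 13:00? ✓; start Mon 04:00 >= Sat 01:00? ✗ → no.
L: start Wed 15:00 <= Tue 19:00? ✗; end Wed 20:00 <= Sun 13:00? ✓; start Wed 15:00 >= Sat 01:00? ✗ → no.
S: start Mon 02:00 <= Tue 19:00? ✓; end Mon 15:00 <= Sun 13:00? ✓; start Mon 02:00 >= Sat 01:00? ✗ → no.
U: start Mon 00:00 <= Tue 19:00? ✓; end Mon 01:00 <= Sun 13:00? ✓; start Mon 00:00 >= Sat 01:00? ✗ → no.
Result: none.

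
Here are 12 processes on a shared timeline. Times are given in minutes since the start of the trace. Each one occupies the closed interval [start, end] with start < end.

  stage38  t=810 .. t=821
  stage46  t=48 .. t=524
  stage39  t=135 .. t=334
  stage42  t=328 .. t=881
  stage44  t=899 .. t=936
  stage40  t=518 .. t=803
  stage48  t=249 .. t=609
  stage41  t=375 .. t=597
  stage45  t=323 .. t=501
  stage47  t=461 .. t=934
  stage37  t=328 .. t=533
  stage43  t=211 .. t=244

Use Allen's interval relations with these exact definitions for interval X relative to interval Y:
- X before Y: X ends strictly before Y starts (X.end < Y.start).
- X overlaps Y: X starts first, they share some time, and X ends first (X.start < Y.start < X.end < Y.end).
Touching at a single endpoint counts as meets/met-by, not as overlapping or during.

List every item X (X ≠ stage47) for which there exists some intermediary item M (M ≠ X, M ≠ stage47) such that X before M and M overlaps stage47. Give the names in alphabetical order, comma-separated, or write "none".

stage39, stage43

Target stage47 = [t=461, t=934].
Intermediaries M with M overlaps stage47: stage37, stage41, stage42, stage45, stage46, stage48.
Via stage37 — items with X before stage37: stage43.
Via stage41 — items with X before stage41: stage39, stage43.
Via stage42 — items with X before stage42: stage43.
Via stage45 — items with X before stage45: stage43.
Via stage46 — items with X before stage46: none.
Via stage48 — items with X before stage48: stage43.
Union: stage39, stage43.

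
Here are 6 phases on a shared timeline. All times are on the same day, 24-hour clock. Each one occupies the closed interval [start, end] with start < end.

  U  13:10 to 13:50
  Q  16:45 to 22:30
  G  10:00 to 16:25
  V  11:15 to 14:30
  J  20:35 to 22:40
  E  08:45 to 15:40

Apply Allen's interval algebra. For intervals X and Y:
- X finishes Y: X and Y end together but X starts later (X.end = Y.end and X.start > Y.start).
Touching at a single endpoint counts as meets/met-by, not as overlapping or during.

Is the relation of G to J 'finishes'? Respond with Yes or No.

G = [10:00, 16:25], J = [20:35, 22:40].
Actual relation of G to J: before.
Asked whether 'finishes' holds → No.

No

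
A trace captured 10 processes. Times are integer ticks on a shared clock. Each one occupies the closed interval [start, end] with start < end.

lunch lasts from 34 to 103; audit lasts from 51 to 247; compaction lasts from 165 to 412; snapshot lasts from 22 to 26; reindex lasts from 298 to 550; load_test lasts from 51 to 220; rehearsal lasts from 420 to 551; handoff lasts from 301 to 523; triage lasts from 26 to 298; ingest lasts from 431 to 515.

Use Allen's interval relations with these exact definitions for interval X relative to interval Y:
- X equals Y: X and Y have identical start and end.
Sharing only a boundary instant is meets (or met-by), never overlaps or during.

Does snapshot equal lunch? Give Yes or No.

snapshot = [22, 26], lunch = [34, 103].
Actual relation of snapshot to lunch: before.
Asked whether 'equals' holds → No.

No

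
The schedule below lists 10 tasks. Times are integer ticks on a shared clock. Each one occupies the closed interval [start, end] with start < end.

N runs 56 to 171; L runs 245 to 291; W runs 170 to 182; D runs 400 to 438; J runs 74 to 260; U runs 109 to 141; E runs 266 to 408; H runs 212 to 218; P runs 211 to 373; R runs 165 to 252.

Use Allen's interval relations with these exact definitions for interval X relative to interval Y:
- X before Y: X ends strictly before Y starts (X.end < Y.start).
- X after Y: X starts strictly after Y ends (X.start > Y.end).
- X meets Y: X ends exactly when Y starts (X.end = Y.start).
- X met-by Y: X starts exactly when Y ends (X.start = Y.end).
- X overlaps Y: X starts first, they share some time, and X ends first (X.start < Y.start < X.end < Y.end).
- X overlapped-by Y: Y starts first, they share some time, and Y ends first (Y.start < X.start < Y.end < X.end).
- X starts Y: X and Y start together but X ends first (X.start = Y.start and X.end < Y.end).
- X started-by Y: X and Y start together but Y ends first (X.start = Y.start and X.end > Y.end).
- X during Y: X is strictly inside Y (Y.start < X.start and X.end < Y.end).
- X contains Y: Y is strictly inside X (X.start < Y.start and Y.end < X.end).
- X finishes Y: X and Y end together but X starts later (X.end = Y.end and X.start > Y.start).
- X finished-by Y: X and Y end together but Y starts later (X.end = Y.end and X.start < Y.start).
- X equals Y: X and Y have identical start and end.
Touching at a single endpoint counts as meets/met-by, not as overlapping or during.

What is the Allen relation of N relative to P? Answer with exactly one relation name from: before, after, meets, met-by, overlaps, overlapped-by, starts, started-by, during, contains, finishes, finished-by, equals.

N = [56, 171]; P = [211, 373].
Compare endpoints: N.start < P.start, N.start < P.end, N.end < P.start, N.end < P.end.
That pattern is 'before'.

before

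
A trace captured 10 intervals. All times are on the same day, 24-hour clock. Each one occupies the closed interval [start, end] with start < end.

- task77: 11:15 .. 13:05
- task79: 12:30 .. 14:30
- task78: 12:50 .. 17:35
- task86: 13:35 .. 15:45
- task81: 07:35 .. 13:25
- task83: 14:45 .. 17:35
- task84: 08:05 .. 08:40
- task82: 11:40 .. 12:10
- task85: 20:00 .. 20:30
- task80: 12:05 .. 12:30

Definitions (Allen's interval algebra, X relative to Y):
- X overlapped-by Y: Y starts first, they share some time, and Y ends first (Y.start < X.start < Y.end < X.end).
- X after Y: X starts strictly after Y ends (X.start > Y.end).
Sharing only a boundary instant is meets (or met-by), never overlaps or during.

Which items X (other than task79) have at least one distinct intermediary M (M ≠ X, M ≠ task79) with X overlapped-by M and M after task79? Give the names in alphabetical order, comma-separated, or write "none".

none

Target task79 = [12:30, 14:30].
Intermediaries M with M after task79: task83, task85.
Via task83 — items with X overlapped-by task83: none.
Via task85 — items with X overlapped-by task85: none.
Union: none.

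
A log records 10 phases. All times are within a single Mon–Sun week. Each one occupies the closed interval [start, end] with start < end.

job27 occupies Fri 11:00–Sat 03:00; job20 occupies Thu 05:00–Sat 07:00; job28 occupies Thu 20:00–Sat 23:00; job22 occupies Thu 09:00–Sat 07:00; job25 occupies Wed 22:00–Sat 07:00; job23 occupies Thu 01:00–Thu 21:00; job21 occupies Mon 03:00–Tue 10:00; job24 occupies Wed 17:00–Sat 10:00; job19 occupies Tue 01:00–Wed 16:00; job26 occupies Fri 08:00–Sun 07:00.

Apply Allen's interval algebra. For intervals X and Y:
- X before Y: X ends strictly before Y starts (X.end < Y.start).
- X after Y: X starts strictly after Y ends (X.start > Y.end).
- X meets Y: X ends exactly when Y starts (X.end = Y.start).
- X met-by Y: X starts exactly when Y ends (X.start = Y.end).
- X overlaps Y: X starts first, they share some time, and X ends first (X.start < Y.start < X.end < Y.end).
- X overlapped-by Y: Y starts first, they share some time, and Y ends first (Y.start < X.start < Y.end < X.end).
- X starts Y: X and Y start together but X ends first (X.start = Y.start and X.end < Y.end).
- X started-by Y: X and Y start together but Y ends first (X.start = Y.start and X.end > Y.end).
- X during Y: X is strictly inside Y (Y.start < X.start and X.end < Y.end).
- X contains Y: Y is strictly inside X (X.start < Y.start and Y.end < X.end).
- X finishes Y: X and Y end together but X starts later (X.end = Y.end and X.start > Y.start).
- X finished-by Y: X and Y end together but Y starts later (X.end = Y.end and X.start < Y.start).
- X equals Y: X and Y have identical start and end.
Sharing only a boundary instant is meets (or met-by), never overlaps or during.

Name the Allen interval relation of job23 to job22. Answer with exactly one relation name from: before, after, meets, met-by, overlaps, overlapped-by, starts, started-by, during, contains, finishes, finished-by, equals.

job23 = [Thu 01:00, Thu 21:00]; job22 = [Thu 09:00, Sat 07:00].
Compare endpoints: job23.start < job22.start, job23.start < job22.end, job23.end > job22.start, job23.end < job22.end.
That pattern is 'overlaps'.

overlaps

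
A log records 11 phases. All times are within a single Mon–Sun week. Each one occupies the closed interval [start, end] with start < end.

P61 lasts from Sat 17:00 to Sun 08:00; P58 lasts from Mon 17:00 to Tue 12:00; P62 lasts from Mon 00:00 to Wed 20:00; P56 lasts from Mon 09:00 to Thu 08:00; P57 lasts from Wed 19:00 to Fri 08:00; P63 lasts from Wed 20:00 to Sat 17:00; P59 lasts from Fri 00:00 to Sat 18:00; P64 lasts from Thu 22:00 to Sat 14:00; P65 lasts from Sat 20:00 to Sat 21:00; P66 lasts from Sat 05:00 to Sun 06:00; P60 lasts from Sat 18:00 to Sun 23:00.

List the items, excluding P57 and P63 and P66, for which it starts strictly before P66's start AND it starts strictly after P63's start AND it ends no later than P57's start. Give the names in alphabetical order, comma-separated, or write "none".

Conditions: its start is strictly before P66's start (X.start < Sat 05:00) AND its start is strictly after P63's start (X.start > Wed 20:00) AND its end is no later than P57's start (X.end <= Wed 19:00).
P56: start Mon 09:00 < Sat 05:00? ✓; start Mon 09:00 > Wed 20:00? ✗; end Thu 08:00 <= Wed 19:00? ✗ → no.
P58: start Mon 17:00 < Sat 05:00? ✓; start Mon 17:00 > Wed 20:00? ✗; end Tue 12:00 <= Wed 19:00? ✓ → no.
P59: start Fri 00:00 < Sat 05:00? ✓; start Fri 00:00 > Wed 20:00? ✓; end Sat 18:00 <= Wed 19:00? ✗ → no.
P60: start Sat 18:00 < Sat 05:00? ✗; start Sat 18:00 > Wed 20:00? ✓; end Sun 23:00 <= Wed 19:00? ✗ → no.
P61: start Sat 17:00 < Sat 05:00? ✗; start Sat 17:00 > Wed 20:00? ✓; end Sun 08:00 <= Wed 19:00? ✗ → no.
P62: start Mon 00:00 < Sat 05:00? ✓; start Mon 00:00 > Wed 20:00? ✗; end Wed 20:00 <= Wed 19:00? ✗ → no.
P64: start Thu 22:00 < Sat 05:00? ✓; start Thu 22:00 > Wed 20:00? ✓; end Sat 14:00 <= Wed 19:00? ✗ → no.
P65: start Sat 20:00 < Sat 05:00? ✗; start Sat 20:00 > Wed 20:00? ✓; end Sat 21:00 <= Wed 19:00? ✗ → no.
Result: none.

none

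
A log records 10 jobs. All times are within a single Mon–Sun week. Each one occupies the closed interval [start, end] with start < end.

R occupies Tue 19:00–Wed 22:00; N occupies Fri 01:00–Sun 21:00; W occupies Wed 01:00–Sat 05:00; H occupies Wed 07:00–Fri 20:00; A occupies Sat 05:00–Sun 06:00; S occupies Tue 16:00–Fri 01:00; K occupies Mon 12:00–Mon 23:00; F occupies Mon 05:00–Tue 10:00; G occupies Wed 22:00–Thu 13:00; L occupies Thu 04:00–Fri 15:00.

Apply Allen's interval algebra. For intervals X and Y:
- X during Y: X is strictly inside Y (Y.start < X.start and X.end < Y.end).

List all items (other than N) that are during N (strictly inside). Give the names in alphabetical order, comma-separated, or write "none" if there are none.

Target N = [Fri 01:00, Sun 21:00].
A [Sat 05:00, Sun 06:00] → during → yes.
F [Mon 05:00, Tue 10:00] → before → no.
G [Wed 22:00, Thu 13:00] → before → no.
H [Wed 07:00, Fri 20:00] → overlaps → no.
K [Mon 12:00, Mon 23:00] → before → no.
L [Thu 04:00, Fri 15:00] → overlaps → no.
R [Tue 19:00, Wed 22:00] → before → no.
S [Tue 16:00, Fri 01:00] → meets → no.
W [Wed 01:00, Sat 05:00] → overlaps → no.
Result: A.

A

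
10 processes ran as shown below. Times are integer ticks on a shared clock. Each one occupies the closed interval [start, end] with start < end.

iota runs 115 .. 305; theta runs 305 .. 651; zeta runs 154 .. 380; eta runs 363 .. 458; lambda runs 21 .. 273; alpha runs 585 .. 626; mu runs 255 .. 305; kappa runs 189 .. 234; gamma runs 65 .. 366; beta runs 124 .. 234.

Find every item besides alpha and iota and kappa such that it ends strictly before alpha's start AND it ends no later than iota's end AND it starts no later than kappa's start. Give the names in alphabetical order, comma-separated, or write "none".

Conditions: its end is strictly before alpha's start (X.end < 585) AND its end is no later than iota's end (X.end <= 305) AND its start is no later than kappa's start (X.start <= 189).
beta: end 234 < 585? ✓; end 234 <= 305? ✓; start 124 <= 189? ✓ → yes.
eta: end 458 < 585? ✓; end 458 <= 305? ✗; start 363 <= 189? ✗ → no.
gamma: end 366 < 585? ✓; end 366 <= 305? ✗; start 65 <= 189? ✓ → no.
lambda: end 273 < 585? ✓; end 273 <= 305? ✓; start 21 <= 189? ✓ → yes.
mu: end 305 < 585? ✓; end 305 <= 305? ✓; start 255 <= 189? ✗ → no.
theta: end 651 < 585? ✗; end 651 <= 305? ✗; start 305 <= 189? ✗ → no.
zeta: end 380 < 585? ✓; end 380 <= 305? ✗; start 154 <= 189? ✓ → no.
Result: beta, lambda.

beta, lambda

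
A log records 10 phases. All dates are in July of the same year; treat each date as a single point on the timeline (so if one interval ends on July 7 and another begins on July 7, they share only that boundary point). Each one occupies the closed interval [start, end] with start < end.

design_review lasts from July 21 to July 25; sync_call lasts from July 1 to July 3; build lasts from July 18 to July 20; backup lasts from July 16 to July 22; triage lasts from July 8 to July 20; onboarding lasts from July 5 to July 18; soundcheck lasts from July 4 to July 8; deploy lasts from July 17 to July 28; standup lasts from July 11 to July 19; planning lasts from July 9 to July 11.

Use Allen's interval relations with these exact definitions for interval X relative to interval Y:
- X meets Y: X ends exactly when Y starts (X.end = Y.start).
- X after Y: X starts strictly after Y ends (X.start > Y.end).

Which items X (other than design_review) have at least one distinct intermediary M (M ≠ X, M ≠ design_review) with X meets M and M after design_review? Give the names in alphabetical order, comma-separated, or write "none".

Target design_review = [July 21, July 25].
Intermediaries M with M after design_review: none.
Union: none.

none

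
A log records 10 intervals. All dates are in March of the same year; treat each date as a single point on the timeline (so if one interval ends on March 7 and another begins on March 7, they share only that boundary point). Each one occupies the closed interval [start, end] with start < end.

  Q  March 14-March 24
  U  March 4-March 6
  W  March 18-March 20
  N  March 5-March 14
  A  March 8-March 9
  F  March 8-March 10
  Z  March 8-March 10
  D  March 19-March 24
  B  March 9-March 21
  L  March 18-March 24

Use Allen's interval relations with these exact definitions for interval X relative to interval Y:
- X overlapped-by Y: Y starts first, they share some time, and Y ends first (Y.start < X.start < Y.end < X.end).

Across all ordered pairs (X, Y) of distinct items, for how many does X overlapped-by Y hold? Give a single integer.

8

Checking all 90 ordered pairs for relation 'overlapped-by'; matching pairs in alphabetical order:
(B, F): B overlapped-by F ✓
(B, N): B overlapped-by N ✓
(B, Z): B overlapped-by Z ✓
(D, B): D overlapped-by B ✓
(D, W): D overlapped-by W ✓
(L, B): L overlapped-by B ✓
(N, U): N overlapped-by U ✓
(Q, B): Q overlapped-by B ✓
Count: 8.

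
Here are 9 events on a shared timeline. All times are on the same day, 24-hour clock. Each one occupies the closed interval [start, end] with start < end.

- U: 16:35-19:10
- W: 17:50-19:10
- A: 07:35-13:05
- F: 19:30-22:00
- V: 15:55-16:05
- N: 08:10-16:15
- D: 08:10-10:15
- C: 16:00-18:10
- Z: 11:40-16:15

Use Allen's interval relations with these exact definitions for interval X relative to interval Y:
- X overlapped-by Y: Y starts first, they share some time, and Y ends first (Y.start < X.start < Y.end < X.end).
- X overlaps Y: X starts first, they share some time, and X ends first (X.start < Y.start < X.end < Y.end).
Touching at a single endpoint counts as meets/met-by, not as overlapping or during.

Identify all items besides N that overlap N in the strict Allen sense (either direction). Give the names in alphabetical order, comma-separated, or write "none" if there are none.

Target N = [08:10, 16:15].
A [07:35, 13:05] → overlaps → yes.
C [16:00, 18:10] → overlapped-by → yes.
D [08:10, 10:15] → starts → no.
F [19:30, 22:00] → after → no.
U [16:35, 19:10] → after → no.
V [15:55, 16:05] → during → no.
W [17:50, 19:10] → after → no.
Z [11:40, 16:15] → finishes → no.
Result: A, C.

A, C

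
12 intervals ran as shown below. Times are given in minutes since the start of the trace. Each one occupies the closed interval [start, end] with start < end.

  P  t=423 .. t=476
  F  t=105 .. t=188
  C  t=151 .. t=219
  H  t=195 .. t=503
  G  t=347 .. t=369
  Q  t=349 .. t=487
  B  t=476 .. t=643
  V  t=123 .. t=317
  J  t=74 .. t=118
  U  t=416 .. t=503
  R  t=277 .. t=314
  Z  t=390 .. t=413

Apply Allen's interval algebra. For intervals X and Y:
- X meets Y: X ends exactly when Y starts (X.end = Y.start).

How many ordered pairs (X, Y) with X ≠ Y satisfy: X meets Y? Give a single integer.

1

Checking all 132 ordered pairs for relation 'meets'; matching pairs in alphabetical order:
(P, B): P meets B ✓
Count: 1.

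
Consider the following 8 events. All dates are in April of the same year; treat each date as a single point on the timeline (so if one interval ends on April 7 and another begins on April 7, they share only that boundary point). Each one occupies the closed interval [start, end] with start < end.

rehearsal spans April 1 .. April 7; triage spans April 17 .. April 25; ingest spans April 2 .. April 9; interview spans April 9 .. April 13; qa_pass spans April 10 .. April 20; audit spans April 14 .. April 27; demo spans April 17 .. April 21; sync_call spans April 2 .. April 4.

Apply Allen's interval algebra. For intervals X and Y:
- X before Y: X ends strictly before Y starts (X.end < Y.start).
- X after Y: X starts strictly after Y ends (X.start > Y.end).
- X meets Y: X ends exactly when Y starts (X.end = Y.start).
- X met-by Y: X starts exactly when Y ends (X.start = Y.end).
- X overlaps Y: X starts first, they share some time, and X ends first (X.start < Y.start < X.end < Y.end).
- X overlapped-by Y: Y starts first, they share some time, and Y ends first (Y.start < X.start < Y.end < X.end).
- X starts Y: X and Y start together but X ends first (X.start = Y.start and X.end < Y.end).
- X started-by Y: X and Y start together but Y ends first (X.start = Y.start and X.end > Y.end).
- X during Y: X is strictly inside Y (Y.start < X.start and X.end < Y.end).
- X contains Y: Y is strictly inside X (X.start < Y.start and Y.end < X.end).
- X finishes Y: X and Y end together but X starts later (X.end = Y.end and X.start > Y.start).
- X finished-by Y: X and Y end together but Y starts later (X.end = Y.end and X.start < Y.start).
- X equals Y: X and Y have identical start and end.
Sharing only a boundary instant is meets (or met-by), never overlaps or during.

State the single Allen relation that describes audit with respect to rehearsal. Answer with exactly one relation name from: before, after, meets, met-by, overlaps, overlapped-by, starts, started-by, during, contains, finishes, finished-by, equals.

audit = [April 14, April 27]; rehearsal = [April 1, April 7].
Compare endpoints: audit.start > rehearsal.start, audit.start > rehearsal.end, audit.end > rehearsal.start, audit.end > rehearsal.end.
That pattern is 'after'.

after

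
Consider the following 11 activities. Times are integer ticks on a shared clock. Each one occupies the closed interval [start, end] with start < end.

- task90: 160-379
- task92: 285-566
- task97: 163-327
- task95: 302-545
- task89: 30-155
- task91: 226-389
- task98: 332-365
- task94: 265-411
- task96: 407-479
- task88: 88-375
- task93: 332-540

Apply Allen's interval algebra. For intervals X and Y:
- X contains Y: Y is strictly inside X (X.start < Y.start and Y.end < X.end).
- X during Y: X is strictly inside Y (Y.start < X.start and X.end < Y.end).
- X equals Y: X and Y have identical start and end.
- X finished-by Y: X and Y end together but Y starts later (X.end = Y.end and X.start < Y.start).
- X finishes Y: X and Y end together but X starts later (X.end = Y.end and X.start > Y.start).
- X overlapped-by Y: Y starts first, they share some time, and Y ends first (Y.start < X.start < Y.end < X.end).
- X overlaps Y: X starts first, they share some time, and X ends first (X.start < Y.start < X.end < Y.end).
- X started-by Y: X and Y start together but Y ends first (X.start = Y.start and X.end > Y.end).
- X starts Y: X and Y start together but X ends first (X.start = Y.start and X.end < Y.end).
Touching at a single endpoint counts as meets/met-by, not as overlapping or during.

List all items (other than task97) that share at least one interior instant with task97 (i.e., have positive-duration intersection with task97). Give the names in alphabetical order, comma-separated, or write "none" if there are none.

Target task97 = [163, 327].
task88 [88, 375] → contains → yes.
task89 [30, 155] → before → no.
task90 [160, 379] → contains → yes.
task91 [226, 389] → overlapped-by → yes.
task92 [285, 566] → overlapped-by → yes.
task93 [332, 540] → after → no.
task94 [265, 411] → overlapped-by → yes.
task95 [302, 545] → overlapped-by → yes.
task96 [407, 479] → after → no.
task98 [332, 365] → after → no.
Result: task88, task90, task91, task92, task94, task95.

task88, task90, task91, task92, task94, task95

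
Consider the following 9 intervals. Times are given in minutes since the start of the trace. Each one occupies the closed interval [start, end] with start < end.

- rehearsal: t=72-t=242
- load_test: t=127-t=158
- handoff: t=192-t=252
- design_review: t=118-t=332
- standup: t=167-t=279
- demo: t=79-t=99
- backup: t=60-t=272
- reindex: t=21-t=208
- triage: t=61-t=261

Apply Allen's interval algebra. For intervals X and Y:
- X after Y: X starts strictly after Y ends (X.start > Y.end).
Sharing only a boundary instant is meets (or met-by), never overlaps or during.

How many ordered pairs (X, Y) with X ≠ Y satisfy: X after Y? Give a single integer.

Checking all 72 ordered pairs for relation 'after'; matching pairs in alphabetical order:
(design_review, demo): design_review after demo ✓
(handoff, demo): handoff after demo ✓
(handoff, load_test): handoff after load_test ✓
(load_test, demo): load_test after demo ✓
(standup, demo): standup after demo ✓
(standup, load_test): standup after load_test ✓
Count: 6.

6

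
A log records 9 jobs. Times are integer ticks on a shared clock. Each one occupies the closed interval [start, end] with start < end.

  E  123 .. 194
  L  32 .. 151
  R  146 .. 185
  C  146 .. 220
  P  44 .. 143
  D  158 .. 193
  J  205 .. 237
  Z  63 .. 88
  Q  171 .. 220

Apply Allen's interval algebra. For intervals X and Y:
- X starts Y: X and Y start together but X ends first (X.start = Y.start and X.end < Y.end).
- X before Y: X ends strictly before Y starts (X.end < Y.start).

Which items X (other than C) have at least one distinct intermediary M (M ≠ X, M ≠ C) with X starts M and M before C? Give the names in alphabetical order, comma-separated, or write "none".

none

Target C = [146, 220].
Intermediaries M with M before C: P, Z.
Via P — items with X starts P: none.
Via Z — items with X starts Z: none.
Union: none.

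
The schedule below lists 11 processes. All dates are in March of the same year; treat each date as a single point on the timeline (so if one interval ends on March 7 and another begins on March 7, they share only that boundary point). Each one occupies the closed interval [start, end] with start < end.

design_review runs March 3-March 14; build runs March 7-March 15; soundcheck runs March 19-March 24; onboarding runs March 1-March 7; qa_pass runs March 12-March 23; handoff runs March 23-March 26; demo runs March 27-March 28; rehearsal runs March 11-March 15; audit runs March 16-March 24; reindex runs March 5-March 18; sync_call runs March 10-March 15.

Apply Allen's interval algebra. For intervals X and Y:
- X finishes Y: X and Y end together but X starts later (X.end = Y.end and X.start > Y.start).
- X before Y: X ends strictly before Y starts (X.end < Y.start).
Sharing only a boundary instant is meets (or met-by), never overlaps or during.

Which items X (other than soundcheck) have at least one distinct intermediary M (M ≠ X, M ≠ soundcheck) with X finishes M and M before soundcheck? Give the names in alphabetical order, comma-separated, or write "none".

Target soundcheck = [March 19, March 24].
Intermediaries M with M before soundcheck: build, design_review, onboarding, rehearsal, reindex, sync_call.
Via build — items with X finishes build: rehearsal, sync_call.
Via design_review — items with X finishes design_review: none.
Via onboarding — items with X finishes onboarding: none.
Via rehearsal — items with X finishes rehearsal: none.
Via reindex — items with X finishes reindex: none.
Via sync_call — items with X finishes sync_call: rehearsal.
Union: rehearsal, sync_call.

rehearsal, sync_call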